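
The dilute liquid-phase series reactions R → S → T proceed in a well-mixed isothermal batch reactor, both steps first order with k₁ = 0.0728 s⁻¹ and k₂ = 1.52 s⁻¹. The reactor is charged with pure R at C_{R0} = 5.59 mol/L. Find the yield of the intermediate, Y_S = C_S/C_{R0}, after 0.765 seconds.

0.0319

Solving the coupled first-order balances gives C_S(t) = [k₁/(k₂−k₁)]·C_{R0}·(e^(−k₁t) − e^(−k₂t)).
e^(−k₁t) = e^(−0.0728×0.765) = e^(−0.05569) = 0.9458; e^(−k₂t) = e^(−1.163) = 0.3126.
C_S = 0.0728×5.59/(1.52−0.0728) × (0.9458−0.3126) = 0.2812×0.6332 = 0.1781 mol/L.
Y_S = C_S/C_{R0} = 0.1781/5.59 = 0.0319.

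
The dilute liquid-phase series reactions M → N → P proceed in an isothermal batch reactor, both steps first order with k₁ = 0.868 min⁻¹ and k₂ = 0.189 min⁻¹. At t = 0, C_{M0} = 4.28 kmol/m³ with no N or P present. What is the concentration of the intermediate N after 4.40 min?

2.26 kmol/m³

The intermediate concentration in a first-order A→B→C sequence is C_N = k₁C_{M0}(e^(−k₁t) − e^(−k₂t))/(k₂−k₁).
e^(−k₁t) = e^(−0.868×4.40) = e^(−3.819) = 0.02195; e^(−k₂t) = e^(−0.8316) = 0.4354.
C_N = 0.868×4.28/(0.189−0.868) × (0.02195−0.4354) = (-5.471)×(-0.4134) = 2.262 kmol/m³.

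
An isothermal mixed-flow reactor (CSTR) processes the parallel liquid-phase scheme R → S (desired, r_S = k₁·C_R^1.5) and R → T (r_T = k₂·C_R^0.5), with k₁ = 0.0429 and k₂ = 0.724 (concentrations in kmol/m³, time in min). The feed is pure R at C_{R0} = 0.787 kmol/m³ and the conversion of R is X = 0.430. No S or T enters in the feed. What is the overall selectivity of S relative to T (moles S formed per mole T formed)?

0.0266

Exit C_R = C_{R0}(1−X) = 0.787×0.570 = 0.4486 kmol/m³.
A CSTR operates uniformly at the exit composition, giving r_S = 0.01289 and r_T = 0.4849 (each k·C_R^n at C_R = 0.4486).
Overall selectivity = C_S/C_T = r_Sτ/(r_Tτ) = r_S/r_T = 0.0266.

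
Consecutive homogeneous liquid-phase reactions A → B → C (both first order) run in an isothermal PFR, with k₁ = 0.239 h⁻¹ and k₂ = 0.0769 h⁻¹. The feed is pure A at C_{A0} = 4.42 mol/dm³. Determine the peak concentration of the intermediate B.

At the optimum, C_{B,max}/C_{A0} = (k₁/k₂)^[k₂/(k₂−k₁)].
= (0.239/0.0769)^(0.0769/(0.0769−0.239)) = (3.108)^(-0.4744) = 0.5839.
C_{B,max} = 0.5839×4.42 = 2.58 mol/dm³.

2.58 mol/dm³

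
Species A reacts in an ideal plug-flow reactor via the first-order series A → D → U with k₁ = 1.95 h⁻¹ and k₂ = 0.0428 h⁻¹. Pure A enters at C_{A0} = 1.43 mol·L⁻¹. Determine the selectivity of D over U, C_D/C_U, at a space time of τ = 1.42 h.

22.9

For first-order series with pure A initially, C_D(τ) = k₁C_{A0}/(k₂−k₁)·(e^(−k₁τ) − e^(−k₂τ)).
e^(−k₁τ) = e^(−1.95×1.42) = e^(−2.769) = 0.06272; e^(−k₂τ) = e^(−0.06078) = 0.9410.
C_D = 1.95×1.43/(0.0428−1.95) × (0.06272−0.9410) = (-1.462)×(-0.8783) = 1.284 mol·L⁻¹.
C_A = C_{A0}e^(−k₁τ) = 0.08970 mol·L⁻¹, so C_U = C_{A0}−C_A−C_D = 0.05614 mol·L⁻¹; C_D/C_U = 22.9.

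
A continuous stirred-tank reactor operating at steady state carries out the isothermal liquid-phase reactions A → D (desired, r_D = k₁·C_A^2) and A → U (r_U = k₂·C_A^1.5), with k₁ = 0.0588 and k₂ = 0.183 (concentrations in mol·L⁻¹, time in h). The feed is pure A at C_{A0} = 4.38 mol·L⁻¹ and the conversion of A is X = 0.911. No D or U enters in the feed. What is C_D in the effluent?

Exit C_A = C_{A0}(1−X) = 4.38×0.0890 = 0.3898 mol·L⁻¹.
Rates in a CSTR are evaluated at the outlet concentration: r_D = 0.0588×0.3898^2 = 0.008935, r_U = 0.183×0.3898^1.5 = 0.04454.
Fraction of consumed A going to D: r_D/(r_D+r_U) = 0.1671.
C_D = 0.1671·C_{A0}·X = 0.1671×4.38×0.911 = 0.667 mol·L⁻¹.

0.667 mol·L⁻¹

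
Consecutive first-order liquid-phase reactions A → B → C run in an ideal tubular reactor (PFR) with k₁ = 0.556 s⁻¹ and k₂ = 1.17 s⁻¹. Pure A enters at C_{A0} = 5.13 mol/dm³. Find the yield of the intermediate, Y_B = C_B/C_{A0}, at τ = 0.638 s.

0.206

Solving the coupled first-order balances gives C_B(τ) = [k₁/(k₂−k₁)]·C_{A0}·(e^(−k₁τ) − e^(−k₂τ)).
e^(−k₁τ) = e^(−0.556×0.638) = e^(−0.3547) = 0.7014; e^(−k₂τ) = e^(−0.7465) = 0.4740.
C_B = 0.556×5.13/(1.17−0.556) × (0.7014−0.4740) = 4.645×0.2273 = 1.056 mol/dm³.
Y_B = C_B/C_{A0} = 1.056/5.13 = 0.206.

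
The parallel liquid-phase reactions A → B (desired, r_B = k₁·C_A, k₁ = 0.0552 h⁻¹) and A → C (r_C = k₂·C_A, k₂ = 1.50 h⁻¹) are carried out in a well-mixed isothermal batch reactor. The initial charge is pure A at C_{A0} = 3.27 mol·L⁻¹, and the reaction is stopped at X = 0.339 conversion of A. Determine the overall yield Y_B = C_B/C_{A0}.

C_A = C_{A0}(1−X) = 2.161 mol·L⁻¹.
Both paths are first order in A, so the instantaneous fraction to B is constant: dC_B/d(−C_A) = k₁/(k₁+k₂) = 0.03549.
C_B = 0.03549·(C_{A0}−C_A) = 0.03549×1.109 = 0.0393 mol·L⁻¹.
Y_B = C_B/C_{A0} = 0.03935/3.27 = 0.0120.

0.0120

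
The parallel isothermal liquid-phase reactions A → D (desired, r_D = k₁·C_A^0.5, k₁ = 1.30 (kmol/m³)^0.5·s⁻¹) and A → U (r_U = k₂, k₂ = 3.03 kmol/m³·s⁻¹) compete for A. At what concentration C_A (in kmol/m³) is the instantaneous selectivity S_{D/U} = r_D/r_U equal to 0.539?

1.58 kmol/m³

S_{D/U} = (k₁/k₂)·C_A^0.5 ⇒ C_A = (S·k₂/k₁)^(2).
= (0.539×3.03/1.30)^(2) = (1.256)^(2) = 1.58 kmol/m³.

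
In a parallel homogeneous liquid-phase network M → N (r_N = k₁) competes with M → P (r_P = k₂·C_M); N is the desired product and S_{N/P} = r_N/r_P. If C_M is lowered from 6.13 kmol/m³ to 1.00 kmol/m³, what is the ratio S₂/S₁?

S_{N/P} = (k₁/k₂)·C_M⁻¹, so S₂/S₁ = (C_{M,2}/C_{M,1})⁻¹.
= 6.13/1.00 = 6.13.
Selectivity toward N rises as C_M falls — low-concentration operation is favoured.

6.13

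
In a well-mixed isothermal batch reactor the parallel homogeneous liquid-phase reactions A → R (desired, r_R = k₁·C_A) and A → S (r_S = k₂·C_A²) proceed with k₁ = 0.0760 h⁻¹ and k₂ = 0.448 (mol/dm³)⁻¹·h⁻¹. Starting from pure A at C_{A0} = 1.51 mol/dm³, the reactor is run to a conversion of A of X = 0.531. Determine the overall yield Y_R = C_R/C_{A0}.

0.0729

C_A = C_{A0}(1−X) = 0.7082 mol/dm³.
Along a PFR/batch, dC_R/dC_A = −r_R/(r_R+r_S) = −k₁/(k₁+k₂·C_A).
Integrating from C_{A0} to C_A: C_R = (0.0760/0.448)·ln[(0.0760+0.448·1.51)/(0.0760+0.448·0.708)] = 0.1696·ln(0.7525/0.3933) = 0.1101 mol/dm³.
Y_R = C_R/C_{A0} = 0.1101/1.51 = 0.0729.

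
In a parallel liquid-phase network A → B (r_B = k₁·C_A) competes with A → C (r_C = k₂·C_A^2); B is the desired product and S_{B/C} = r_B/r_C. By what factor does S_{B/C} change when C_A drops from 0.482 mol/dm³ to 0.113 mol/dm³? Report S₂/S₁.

S_{B/C} = (k₁/k₂)·C_A⁻¹, so S₂/S₁ = (C_{A,2}/C_{A,1})⁻¹.
= 0.482/0.113 = 4.27.

4.27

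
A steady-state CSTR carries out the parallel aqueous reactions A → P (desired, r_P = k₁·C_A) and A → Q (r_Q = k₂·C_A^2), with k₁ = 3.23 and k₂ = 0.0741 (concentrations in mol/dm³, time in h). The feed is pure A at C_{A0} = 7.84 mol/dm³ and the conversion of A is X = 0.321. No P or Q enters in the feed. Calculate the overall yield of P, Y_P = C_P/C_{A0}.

Exit C_A = C_{A0}(1−X) = 7.84×0.679 = 5.323 mol/dm³.
A CSTR operates uniformly at the exit composition, giving r_P = 17.19 and r_Q = 2.100 (each k·C_A^n at C_A = 5.323).
Fraction of consumed A going to P: r_P/(r_P+r_Q) = 0.8912.
C_P = 0.8912·C_{A0}·X = 0.8912×7.84×0.321 = 2.24 mol/dm³; Y_P = C_P/C_{A0} = 0.286.

0.286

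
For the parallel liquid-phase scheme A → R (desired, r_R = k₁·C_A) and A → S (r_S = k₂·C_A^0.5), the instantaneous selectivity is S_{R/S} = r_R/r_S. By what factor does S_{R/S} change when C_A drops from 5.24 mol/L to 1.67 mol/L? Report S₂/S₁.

S_{R/S} = (k₁/k₂)·C_A^0.5, so S₂/S₁ = (C_{A,2}/C_{A,1})^0.5.
= (1.67/5.24)^0.5 = (0.3187)^0.5 = 0.565.
Selectivity toward R falls as C_A falls — high-concentration operation is favoured.

0.565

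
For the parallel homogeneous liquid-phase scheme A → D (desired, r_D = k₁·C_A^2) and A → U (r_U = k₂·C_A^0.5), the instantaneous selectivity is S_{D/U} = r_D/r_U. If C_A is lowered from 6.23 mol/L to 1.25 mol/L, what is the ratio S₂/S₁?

S_{D/U} = (k₁/k₂)·C_A^1.5, so S₂/S₁ = (C_{A,2}/C_{A,1})^1.5.
= (1.25/6.23)^1.5 = (0.2006)^1.5 = 0.0899.
Selectivity toward D falls as C_A falls — high-concentration operation is favoured.

0.0899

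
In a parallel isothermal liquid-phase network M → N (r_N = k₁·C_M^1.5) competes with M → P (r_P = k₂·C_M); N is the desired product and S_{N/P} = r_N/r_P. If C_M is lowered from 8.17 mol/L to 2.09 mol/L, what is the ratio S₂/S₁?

0.506

S_{N/P} = (k₁/k₂)·C_M^0.5, so S₂/S₁ = (C_{M,2}/C_{M,1})^0.5.
= (2.09/8.17)^0.5 = (0.2558)^0.5 = 0.506.
Selectivity toward N falls as C_M falls — high-concentration operation is favoured.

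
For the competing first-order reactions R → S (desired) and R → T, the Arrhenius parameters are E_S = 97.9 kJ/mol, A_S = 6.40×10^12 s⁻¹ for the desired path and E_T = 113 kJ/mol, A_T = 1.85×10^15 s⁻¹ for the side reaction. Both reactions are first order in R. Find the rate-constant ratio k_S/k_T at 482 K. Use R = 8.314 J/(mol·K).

With equal orders, S_{S/T} = k_S/k_T = (A_S/A_T)·exp[(E_T−E_S)/(RT)].
(E_T−E_S)/(RT) = (113−97.9)×10³/(8.314×482) = 15100/4007 = 3.768.
k_S/k_T = (6.40×10^12/1.85×10^15)·exp(3.768) = 0.003459 × 43.30 = 0.150.
Since E_S < E_T, lowering the temperature improves selectivity toward S.

0.150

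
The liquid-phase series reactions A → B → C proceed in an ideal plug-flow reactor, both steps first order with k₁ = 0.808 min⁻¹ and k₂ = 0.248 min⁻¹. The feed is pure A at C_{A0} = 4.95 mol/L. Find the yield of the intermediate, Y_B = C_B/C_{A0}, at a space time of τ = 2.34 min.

Solving the coupled first-order balances gives C_B(τ) = [k₁/(k₂−k₁)]·C_{A0}·(e^(−k₁τ) − e^(−k₂τ)).
e^(−k₁τ) = e^(−0.808×2.34) = e^(−1.891) = 0.1510; e^(−k₂τ) = e^(−0.5803) = 0.5597.
C_B = 0.808×4.95/(0.248−0.808) × (0.1510−0.5597) = (-7.142)×(-0.4088) = 2.919 mol/L.
Y_B = C_B/C_{A0} = 2.919/4.95 = 0.590.

0.590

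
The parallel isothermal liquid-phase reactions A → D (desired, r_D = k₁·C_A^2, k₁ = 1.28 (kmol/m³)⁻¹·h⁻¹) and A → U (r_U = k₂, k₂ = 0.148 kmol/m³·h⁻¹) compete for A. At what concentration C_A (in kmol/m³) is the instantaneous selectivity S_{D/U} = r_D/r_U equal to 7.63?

0.939 kmol/m³

S_{D/U} = (k₁/k₂)·C_A^2 ⇒ C_A = (S·k₂/k₁)^(0.5).
= (7.63×0.148/1.28)^(0.5) = (0.8822)^(0.5) = 0.939 kmol/m³.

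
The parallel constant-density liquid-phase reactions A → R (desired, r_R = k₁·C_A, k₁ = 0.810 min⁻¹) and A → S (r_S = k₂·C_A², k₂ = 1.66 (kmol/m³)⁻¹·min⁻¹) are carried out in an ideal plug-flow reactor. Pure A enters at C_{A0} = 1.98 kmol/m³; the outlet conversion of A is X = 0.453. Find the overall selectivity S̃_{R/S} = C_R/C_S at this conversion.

0.326

C_A = C_{A0}(1−X) = 1.083 kmol/m³.
Along a PFR/batch, dC_R/dC_A = −r_R/(r_R+r_S) = −k₁/(k₁+k₂·C_A).
Integrating from C_{A0} to C_A: C_R = (0.810/1.66)·ln[(0.810+1.66·1.98)/(0.810+1.66·1.08)] = 0.4880·ln(4.097/2.608) = 0.2204 kmol/m³.
C_S = (C_{A0}−C_A)−C_R = 0.6765 kmol/m³; S̃_{R/S} = 0.2204/0.6765 = 0.326.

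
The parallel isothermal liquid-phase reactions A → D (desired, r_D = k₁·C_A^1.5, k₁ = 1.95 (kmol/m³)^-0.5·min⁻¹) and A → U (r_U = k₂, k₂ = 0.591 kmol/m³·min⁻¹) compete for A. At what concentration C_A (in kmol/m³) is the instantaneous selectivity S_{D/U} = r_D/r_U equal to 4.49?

1.23 kmol/m³

S_{D/U} = (k₁/k₂)·C_A^1.5 ⇒ C_A = (S·k₂/k₁)^(1/1.5).
= (4.49×0.591/1.95)^(0.6667) = (1.361)^(0.6667) = 1.23 kmol/m³.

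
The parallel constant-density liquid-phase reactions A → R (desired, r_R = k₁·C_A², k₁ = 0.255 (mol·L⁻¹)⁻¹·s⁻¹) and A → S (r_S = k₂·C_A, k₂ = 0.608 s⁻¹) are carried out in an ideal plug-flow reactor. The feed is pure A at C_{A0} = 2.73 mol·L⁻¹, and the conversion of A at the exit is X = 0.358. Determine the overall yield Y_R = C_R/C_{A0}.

C_A = C_{A0}(1−X) = 1.753 mol·L⁻¹.
Along a PFR/batch, dC_S/dC_A = −r_S/(r_R+r_S) = −k₂/(k₂+k₁·C_A).
Integrating from C_{A0} to C_A: C_S = (0.608/0.255)·ln[(0.608+0.255·2.73)/(0.608+0.255·1.75)] = 2.384·ln(1.304/1.055) = 0.5057 mol·L⁻¹.
Then C_R = (C_{A0}−C_A) − C_S = 0.9773 − 0.5057 = 0.4717 mol·L⁻¹.
Y_R = C_R/C_{A0} = 0.4717/2.73 = 0.173.

0.173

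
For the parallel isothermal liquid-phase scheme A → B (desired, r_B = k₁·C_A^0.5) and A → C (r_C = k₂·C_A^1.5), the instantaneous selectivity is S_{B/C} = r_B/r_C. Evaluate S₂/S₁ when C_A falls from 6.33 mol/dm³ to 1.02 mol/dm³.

6.21

S_{B/C} = (k₁/k₂)·C_A⁻¹, so S₂/S₁ = (C_{A,2}/C_{A,1})⁻¹.
= 6.33/1.02 = 6.21.
Selectivity toward B rises as C_A falls — low-concentration operation is favoured.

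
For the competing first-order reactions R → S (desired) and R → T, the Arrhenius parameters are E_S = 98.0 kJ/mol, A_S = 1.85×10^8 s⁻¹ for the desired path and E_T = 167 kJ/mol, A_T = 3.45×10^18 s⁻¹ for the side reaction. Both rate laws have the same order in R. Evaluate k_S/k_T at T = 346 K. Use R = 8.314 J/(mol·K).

Since both paths have the same order in R, the concentration cancels and S_{S/T} = k_S/k_T = (A_S/A_T)·exp[(E_T−E_S)/(RT)].
(E_T−E_S)/(RT) = (167−98.0)×10³/(8.314×346) = 69000/2877 = 23.99.
k_S/k_T = (1.85×10^8/3.45×10^18)·exp(23.99) = 5.362×10^-11 × 2.613×10^10 = 1.40.
Since E_S < E_T, lowering the temperature improves selectivity toward S.

1.40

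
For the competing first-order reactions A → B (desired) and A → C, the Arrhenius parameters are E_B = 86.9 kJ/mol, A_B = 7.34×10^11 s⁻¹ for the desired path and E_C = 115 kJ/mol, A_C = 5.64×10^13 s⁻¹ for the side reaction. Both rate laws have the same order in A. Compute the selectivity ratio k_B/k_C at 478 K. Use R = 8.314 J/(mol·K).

15.3

With equal orders, S_{B/C} = k_B/k_C = (A_B/A_C)·exp[(E_C−E_B)/(RT)].
(E_C−E_B)/(RT) = (115−86.9)×10³/(8.314×478) = 28100/3974 = 7.071.
k_B/k_C = (7.34×10^11/5.64×10^13)·exp(7.071) = 0.01301 × 1177 = 15.3.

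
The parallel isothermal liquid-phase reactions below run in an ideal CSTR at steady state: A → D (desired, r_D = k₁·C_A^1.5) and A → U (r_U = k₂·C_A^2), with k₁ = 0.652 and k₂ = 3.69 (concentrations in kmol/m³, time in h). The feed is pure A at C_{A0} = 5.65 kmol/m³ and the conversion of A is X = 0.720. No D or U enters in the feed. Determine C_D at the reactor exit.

Exit C_A = C_{A0}(1−X) = 5.65×0.280 = 1.582 kmol/m³.
A CSTR operates uniformly at the exit composition, giving r_D = 1.297 and r_U = 9.235 (each k·C_A^n at C_A = 1.582).
Fraction of consumed A going to D: r_D/(r_D+r_U) = 0.1232.
C_D = 0.1232·C_{A0}·X = 0.1232×5.65×0.720 = 0.501 kmol/m³.

0.501 kmol/m³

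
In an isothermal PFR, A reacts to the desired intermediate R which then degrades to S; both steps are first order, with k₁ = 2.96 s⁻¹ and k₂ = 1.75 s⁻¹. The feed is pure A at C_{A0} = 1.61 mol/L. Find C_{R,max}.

0.753 mol/L

At the optimum, C_{R,max}/C_{A0} = (k₁/k₂)^[k₂/(k₂−k₁)].
= (2.96/1.75)^(1.75/(1.75−2.96)) = (1.691)^(-1.446) = 0.4676.
C_{R,max} = 0.4676×1.61 = 0.753 mol/L.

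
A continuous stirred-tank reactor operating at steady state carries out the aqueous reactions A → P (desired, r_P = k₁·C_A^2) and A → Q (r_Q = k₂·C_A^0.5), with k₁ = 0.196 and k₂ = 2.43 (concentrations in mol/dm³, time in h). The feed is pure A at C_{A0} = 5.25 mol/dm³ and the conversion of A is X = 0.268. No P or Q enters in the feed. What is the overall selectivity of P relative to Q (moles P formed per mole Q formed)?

Exit C_A = C_{A0}(1−X) = 5.25×0.732 = 3.843 mol/dm³.
Rates in a CSTR are evaluated at the outlet concentration: r_P = 0.196×3.843^2 = 2.895, r_Q = 2.43×3.843^0.5 = 4.764.
Overall selectivity = C_P/C_Q = r_Pτ/(r_Qτ) = r_P/r_Q = 0.608.

0.608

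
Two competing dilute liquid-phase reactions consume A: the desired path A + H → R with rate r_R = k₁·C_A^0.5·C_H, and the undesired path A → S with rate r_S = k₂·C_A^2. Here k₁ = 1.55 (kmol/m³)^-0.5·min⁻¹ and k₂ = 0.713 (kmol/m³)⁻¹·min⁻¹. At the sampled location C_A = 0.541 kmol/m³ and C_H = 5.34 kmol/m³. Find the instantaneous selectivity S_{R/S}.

S_{R/S} = r_R/r_S = (k₁·C_A^0.5·C_H)/(k₂·C_A^2) = (k₁/k₂)·C_A^-1.5·C_H.
= (1.55×0.5410^0.5×5.340) / (0.713×0.5410^2) = 6.088/0.2087 = 29.2.
The undesired path is higher order in A, so low C_A (CSTR or dilute feed) favours R.

29.2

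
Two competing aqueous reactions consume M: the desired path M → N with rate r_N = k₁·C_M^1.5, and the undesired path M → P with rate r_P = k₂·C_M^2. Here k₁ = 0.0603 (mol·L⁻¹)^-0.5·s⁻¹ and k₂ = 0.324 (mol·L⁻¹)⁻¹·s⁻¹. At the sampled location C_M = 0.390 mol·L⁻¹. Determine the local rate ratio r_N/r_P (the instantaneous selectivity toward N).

0.298

S_{N/P} = r_N/r_P = (k₁·C_M^1.5)/(k₂·C_M^2) = (k₁/k₂)·C_M^-0.5.
= (0.0603×0.3900^1.5) / (0.324×0.3900^2) = 0.01469/0.04928 = 0.298.
The undesired path is higher order in M, so low C_M (CSTR or dilute feed) favours N.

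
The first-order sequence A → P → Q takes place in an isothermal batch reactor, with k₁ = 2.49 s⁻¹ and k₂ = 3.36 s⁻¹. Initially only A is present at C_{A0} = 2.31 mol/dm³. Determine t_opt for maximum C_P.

The intermediate peaks when r₁ = r₂, i.e. k₁e^(−k₁t) = k₂e^(−k₂t), giving t_opt = ln(k₂/k₁)/(k₂−k₁).
= ln(3.36/2.49)/(3.36−2.49) = ln(1.349)/0.8700 = 0.2997/0.8700 = 0.344 s.

0.344 s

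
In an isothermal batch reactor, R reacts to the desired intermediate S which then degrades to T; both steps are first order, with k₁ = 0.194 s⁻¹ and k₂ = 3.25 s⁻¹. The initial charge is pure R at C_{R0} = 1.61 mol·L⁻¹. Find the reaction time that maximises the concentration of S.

For first-order series the maximum of C_S occurs at t_opt = ln(k₂/k₁)/(k₂−k₁).
= ln(3.25/0.194)/(3.25−0.194) = ln(16.75)/3.056 = 2.819/3.056 = 0.922 s.

0.922 s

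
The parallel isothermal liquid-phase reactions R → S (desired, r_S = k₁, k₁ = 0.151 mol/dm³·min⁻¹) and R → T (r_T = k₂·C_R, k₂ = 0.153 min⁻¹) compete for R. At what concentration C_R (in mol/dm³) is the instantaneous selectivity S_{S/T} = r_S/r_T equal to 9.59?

0.103 mol/dm³

S_{S/T} = (k₁/k₂)·C_R⁻¹ ⇒ C_R = (S·k₂/k₁)^(-1).
= (9.59×0.153/0.151)^(-1) = (9.717)^(-1) = 0.103 mol/dm³.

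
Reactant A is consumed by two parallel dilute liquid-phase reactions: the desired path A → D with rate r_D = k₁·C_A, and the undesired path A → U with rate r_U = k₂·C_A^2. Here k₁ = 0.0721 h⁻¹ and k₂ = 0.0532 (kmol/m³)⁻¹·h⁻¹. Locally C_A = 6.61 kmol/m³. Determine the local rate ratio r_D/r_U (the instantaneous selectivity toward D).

S_{D/U} = r_D/r_U = (k₁·C_A)/(k₂·C_A^2) = (k₁/k₂)·C_A⁻¹.
= (0.0721×6.610) / (0.0532×6.610^2) = 0.4766/2.324 = 0.205.
The undesired path is higher order in A, so low C_A (CSTR or dilute feed) favours D.

0.205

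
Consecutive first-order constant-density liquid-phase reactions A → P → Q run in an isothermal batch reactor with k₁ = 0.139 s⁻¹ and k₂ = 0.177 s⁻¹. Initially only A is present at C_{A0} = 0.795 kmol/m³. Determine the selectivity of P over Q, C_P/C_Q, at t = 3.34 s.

2.82

For first-order series with pure A initially, C_P(t) = k₁C_{A0}/(k₂−k₁)·(e^(−k₁t) − e^(−k₂t)).
e^(−k₁t) = e^(−0.139×3.34) = e^(−0.4643) = 0.6286; e^(−k₂t) = e^(−0.5912) = 0.5537.
C_P = 0.139×0.795/(0.177−0.139) × (0.6286−0.5537) = 2.908×0.07493 = 0.2179 kmol/m³.
C_A = C_{A0}e^(−k₁t) = 0.4997 kmol/m³, so C_Q = C_{A0}−C_A−C_P = 0.07737 kmol/m³; C_P/C_Q = 2.82.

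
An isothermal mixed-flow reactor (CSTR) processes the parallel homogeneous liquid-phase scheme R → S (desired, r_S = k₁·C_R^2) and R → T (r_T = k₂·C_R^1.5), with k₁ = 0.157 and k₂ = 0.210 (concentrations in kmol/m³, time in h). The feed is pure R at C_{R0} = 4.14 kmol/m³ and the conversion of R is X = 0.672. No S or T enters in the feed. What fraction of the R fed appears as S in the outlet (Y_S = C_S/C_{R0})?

Exit C_R = C_{R0}(1−X) = 4.14×0.328 = 1.358 kmol/m³.
A CSTR operates uniformly at the exit composition, giving r_S = 0.2895 and r_T = 0.3323 (each k·C_R^n at C_R = 1.358).
Fraction of consumed R going to S: r_S/(r_S+r_T) = 0.4656.
C_S = 0.4656·C_{R0}·X = 0.4656×4.14×0.672 = 1.30 kmol/m³; Y_S = C_S/C_{R0} = 0.313.

0.313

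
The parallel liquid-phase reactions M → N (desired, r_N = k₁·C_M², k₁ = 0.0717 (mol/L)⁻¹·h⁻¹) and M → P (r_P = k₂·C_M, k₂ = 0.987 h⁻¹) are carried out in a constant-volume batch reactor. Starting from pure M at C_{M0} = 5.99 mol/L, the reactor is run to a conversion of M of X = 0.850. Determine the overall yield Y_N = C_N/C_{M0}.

0.165

C_M = C_{M0}(1−X) = 0.8985 mol/L.
Along a PFR/batch, dC_P/dC_M = −r_P/(r_N+r_P) = −k₂/(k₂+k₁·C_M).
Integrating from C_{M0} to C_M: C_P = (0.987/0.0717)·ln[(0.987+0.0717·5.99)/(0.987+0.0717·0.899)] = 13.77·ln(1.416/1.051) = 4.103 mol/L.
Then C_N = (C_{M0}−C_M) − C_P = 5.091 − 4.103 = 0.9889 mol/L.
Y_N = C_N/C_{M0} = 0.9889/5.99 = 0.165.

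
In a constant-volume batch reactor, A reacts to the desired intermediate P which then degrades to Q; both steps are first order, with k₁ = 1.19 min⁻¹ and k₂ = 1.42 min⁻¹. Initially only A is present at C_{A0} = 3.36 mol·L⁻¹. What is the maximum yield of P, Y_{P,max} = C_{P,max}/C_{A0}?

0.336

For a first-order series the maximum intermediate yield is C_{P,max}/C_{A0} = (k₁/k₂)^[k₂/(k₂−k₁)].
= (1.19/1.42)^(1.42/(1.42−1.19)) = (0.8380)^(6.174) = 0.3359.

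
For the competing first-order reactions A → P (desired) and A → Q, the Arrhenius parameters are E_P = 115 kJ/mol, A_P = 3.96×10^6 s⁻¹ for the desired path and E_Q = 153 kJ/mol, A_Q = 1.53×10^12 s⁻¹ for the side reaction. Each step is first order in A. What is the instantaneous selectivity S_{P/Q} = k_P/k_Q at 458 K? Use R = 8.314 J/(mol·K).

0.0559

k_P/k_Q = (A_P/A_Q)·exp[−(E_P−E_Q)/(RT)] = (A_P/A_Q)·exp[(E_Q−E_P)/(RT)].
(E_Q−E_P)/(RT) = (153−115)×10³/(8.314×458) = 38000/3808 = 9.979.
k_P/k_Q = (3.96×10^6/1.53×10^12)·exp(9.979) = 2.588×10^-6 × 21579 = 0.0559.
Since E_P < E_Q, lowering the temperature improves selectivity toward P.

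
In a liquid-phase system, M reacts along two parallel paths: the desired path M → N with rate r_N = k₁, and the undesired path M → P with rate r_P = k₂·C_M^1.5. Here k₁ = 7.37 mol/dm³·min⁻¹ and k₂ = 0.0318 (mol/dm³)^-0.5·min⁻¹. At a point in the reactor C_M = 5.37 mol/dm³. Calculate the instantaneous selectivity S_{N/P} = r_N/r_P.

S_{N/P} = r_N/r_P = (k₁)/(k₂·C_M^1.5) = (k₁/k₂)·C_M^-1.5.
= (7.37) / (0.0318×5.370^1.5) = 7.370/0.3957 = 18.6.

18.6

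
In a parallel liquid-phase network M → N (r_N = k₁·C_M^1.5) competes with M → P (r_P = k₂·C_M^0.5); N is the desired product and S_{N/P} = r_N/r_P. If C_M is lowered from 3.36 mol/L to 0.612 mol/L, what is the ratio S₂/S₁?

S_{N/P} = (k₁/k₂)·C_M, so S₂/S₁ = (C_{M,2}/C_{M,1}).
= 0.612/3.36 = 0.182.
Selectivity toward N falls as C_M falls — high-concentration operation is favoured.

0.182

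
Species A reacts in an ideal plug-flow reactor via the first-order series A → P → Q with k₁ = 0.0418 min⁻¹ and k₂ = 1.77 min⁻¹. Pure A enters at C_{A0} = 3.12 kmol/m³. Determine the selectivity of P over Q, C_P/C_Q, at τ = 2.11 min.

Solving the coupled first-order balances gives C_P(τ) = [k₁/(k₂−k₁)]·C_{A0}·(e^(−k₁τ) − e^(−k₂τ)).
e^(−k₁τ) = e^(−0.0418×2.11) = e^(−0.08820) = 0.9156; e^(−k₂τ) = e^(−3.735) = 0.02388.
C_P = 0.0418×3.12/(1.77−0.0418) × (0.9156−0.02388) = 0.07546×0.8917 = 0.06729 kmol/m³.
C_A = C_{A0}e^(−k₁τ) = 2.857 kmol/m³, so C_Q = C_{A0}−C_A−C_P = 0.1961 kmol/m³; C_P/C_Q = 0.343.

0.343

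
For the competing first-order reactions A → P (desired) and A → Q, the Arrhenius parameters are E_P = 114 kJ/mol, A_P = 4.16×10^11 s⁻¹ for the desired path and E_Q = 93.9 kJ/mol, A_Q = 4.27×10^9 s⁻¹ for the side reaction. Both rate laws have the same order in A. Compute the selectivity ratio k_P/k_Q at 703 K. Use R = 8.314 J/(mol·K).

k_P/k_Q = (A_P/A_Q)·exp[−(E_P−E_Q)/(RT)] = (A_P/A_Q)·exp[(E_Q−E_P)/(RT)].
(E_Q−E_P)/(RT) = (93.9−114)×10³/(8.314×703) = -20100/5845 = -3.439.
k_P/k_Q = (4.16×10^11/4.27×10^9)·exp(-3.439) = 97.42 × 0.03210 = 3.13.
Since E_P > E_Q, raising the temperature improves selectivity toward P.

3.13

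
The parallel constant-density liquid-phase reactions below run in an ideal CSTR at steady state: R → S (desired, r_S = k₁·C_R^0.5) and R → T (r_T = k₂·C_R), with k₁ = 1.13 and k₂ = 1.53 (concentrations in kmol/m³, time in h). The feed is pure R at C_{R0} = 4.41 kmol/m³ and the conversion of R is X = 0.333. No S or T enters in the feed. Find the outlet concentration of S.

0.442 kmol/m³

Exit C_R = C_{R0}(1−X) = 4.41×0.667 = 2.941 kmol/m³.
A CSTR operates uniformly at the exit composition, giving r_S = 1.938 and r_T = 4.500 (each k·C_R^n at C_R = 2.941).
Fraction of consumed R going to S: r_S/(r_S+r_T) = 0.3010.
C_S = 0.3010·C_{R0}·X = 0.3010×4.41×0.333 = 0.442 kmol/m³.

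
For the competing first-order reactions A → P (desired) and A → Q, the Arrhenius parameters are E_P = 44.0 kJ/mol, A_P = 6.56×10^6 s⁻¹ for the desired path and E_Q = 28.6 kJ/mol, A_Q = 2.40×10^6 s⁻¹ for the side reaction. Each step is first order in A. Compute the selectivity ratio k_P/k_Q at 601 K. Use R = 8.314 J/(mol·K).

0.125

With equal orders, S_{P/Q} = k_P/k_Q = (A_P/A_Q)·exp[(E_Q−E_P)/(RT)].
(E_Q−E_P)/(RT) = (28.6−44.0)×10³/(8.314×601) = -15400/4997 = -3.082.
k_P/k_Q = (6.56×10^6/2.40×10^6)·exp(-3.082) = 2.733 × 0.04587 = 0.125.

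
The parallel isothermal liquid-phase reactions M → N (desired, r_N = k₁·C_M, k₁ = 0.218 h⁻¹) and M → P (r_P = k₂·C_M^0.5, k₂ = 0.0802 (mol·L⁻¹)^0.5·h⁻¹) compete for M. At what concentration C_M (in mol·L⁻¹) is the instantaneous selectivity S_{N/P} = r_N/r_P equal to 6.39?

5.53 mol·L⁻¹

S_{N/P} = (k₁/k₂)·C_M^0.5 ⇒ C_M = (S·k₂/k₁)^(2).
= (6.39×0.0802/0.218)^(2) = (2.351)^(2) = 5.53 mol·L⁻¹.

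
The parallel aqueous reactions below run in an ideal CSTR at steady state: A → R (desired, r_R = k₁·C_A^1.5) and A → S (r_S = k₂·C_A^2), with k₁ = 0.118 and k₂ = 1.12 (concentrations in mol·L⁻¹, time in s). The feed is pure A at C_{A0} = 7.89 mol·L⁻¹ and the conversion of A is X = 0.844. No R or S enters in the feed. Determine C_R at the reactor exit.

Exit C_A = C_{A0}(1−X) = 7.89×0.156 = 1.231 mol·L⁻¹.
Rates in a CSTR are evaluated at the outlet concentration: r_R = 0.118×1.231^1.5 = 0.1611, r_S = 1.12×1.231^2 = 1.697.
Fraction of consumed A going to R: r_R/(r_R+r_S) = 0.08673.
C_R = 0.08673·C_{A0}·X = 0.08673×7.89×0.844 = 0.578 mol·L⁻¹.

0.578 mol·L⁻¹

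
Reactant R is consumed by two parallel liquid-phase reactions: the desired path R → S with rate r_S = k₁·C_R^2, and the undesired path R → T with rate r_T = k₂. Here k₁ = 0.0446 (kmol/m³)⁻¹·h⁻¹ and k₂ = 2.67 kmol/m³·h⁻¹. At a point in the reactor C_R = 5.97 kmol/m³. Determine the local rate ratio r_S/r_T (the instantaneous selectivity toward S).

0.595

S_{S/T} = r_S/r_T = (k₁·C_R^2)/(k₂) = (k₁/k₂)·C_R^2.
= (0.0446×5.970^2) / (2.67) = 1.590/2.670 = 0.595.
Since the desired path is higher order in R, keeping C_R high (PFR or concentrated feed) favours S.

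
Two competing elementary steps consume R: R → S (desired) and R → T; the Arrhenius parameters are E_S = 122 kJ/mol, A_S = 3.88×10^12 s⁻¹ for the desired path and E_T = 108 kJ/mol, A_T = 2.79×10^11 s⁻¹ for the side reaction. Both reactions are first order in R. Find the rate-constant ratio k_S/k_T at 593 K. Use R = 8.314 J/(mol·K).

0.813

Since both paths have the same order in R, the concentration cancels and S_{S/T} = k_S/k_T = (A_S/A_T)·exp[(E_T−E_S)/(RT)].
(E_T−E_S)/(RT) = (108−122)×10³/(8.314×593) = -14000/4930 = -2.840.
k_S/k_T = (3.88×10^12/2.79×10^11)·exp(-2.840) = 13.91 × 0.05845 = 0.813.
Since E_S > E_T, raising the temperature improves selectivity toward S.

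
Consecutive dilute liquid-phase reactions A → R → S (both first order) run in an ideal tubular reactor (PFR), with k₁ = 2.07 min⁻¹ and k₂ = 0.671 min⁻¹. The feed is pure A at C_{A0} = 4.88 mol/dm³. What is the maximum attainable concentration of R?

2.84 mol/dm³

For a first-order series the maximum intermediate yield is C_{R,max}/C_{A0} = (k₁/k₂)^[k₂/(k₂−k₁)].
= (2.07/0.671)^(0.671/(0.671−2.07)) = (3.085)^(-0.4796) = 0.5826.
C_{R,max} = 0.5826×4.88 = 2.84 mol/dm³.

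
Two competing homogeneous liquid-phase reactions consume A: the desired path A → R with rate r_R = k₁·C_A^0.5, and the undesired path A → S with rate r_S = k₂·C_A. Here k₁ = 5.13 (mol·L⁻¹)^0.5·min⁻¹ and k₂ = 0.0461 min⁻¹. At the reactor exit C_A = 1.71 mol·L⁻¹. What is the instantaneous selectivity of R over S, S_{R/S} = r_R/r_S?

S_{R/S} = r_R/r_S = (k₁·C_A^0.5)/(k₂·C_A) = (k₁/k₂)·C_A^-0.5.
= (5.13×1.710^0.5) / (0.0461×1.710) = 6.708/0.07883 = 85.1.
The undesired path is higher order in A, so low C_A (CSTR or dilute feed) favours R.

85.1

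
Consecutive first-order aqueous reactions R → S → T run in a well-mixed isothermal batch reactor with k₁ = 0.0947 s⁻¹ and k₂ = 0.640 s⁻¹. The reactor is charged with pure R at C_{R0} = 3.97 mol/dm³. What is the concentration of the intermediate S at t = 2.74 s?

0.413 mol/dm³

Solving the coupled first-order balances gives C_S(t) = [k₁/(k₂−k₁)]·C_{R0}·(e^(−k₁t) − e^(−k₂t)).
e^(−k₁t) = e^(−0.0947×2.74) = e^(−0.2595) = 0.7715; e^(−k₂t) = e^(−1.754) = 0.1731.
C_S = 0.0947×3.97/(0.640−0.0947) × (0.7715−0.1731) = 0.6895×0.5983 = 0.4125 mol/dm³.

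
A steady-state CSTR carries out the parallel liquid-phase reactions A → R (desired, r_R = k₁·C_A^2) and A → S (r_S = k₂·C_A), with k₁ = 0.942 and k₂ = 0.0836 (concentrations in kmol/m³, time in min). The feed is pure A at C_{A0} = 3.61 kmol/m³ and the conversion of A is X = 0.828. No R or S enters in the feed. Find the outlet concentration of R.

2.62 kmol/m³

Exit C_A = C_{A0}(1−X) = 3.61×0.172 = 0.6209 kmol/m³.
Rates in a CSTR are evaluated at the outlet concentration: r_R = 0.942×0.6209^2 = 0.3632, r_S = 0.0836×0.6209 = 0.05191.
Fraction of consumed A going to R: r_R/(r_R+r_S) = 0.8749.
C_R = 0.8749·C_{A0}·X = 0.8749×3.61×0.828 = 2.62 kmol/m³.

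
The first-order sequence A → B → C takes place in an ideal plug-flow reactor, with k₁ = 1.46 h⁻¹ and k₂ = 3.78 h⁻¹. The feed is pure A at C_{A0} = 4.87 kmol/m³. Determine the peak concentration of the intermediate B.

For a first-order series the maximum intermediate yield is C_{B,max}/C_{A0} = (k₁/k₂)^[k₂/(k₂−k₁)].
= (1.46/3.78)^(3.78/(3.78−1.46)) = (0.3862)^(1.629) = 0.2123.
C_{B,max} = 0.2123×4.87 = 1.03 kmol/m³.

1.03 kmol/m³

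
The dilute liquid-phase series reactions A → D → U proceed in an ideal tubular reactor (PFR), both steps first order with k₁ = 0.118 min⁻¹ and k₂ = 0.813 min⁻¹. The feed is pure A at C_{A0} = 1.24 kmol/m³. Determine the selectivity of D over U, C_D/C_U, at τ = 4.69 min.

0.283

The intermediate concentration in a first-order A→B→C sequence is C_D = k₁C_{A0}(e^(−k₁τ) − e^(−k₂τ))/(k₂−k₁).
e^(−k₁τ) = e^(−0.118×4.69) = e^(−0.5534) = 0.5750; e^(−k₂τ) = e^(−3.813) = 0.02208.
C_D = 0.118×1.24/(0.813−0.118) × (0.5750−0.02208) = 0.2105×0.5529 = 0.1164 kmol/m³.
C_A = C_{A0}e^(−k₁τ) = 0.7130 kmol/m³, so C_U = C_{A0}−C_A−C_D = 0.4106 kmol/m³; C_D/C_U = 0.283.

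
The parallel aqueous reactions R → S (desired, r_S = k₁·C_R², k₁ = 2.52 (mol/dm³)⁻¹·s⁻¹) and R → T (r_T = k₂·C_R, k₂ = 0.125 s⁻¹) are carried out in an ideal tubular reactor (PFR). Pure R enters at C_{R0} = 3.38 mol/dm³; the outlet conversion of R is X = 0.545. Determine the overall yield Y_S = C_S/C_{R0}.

C_R = C_{R0}(1−X) = 1.538 mol/dm³.
Along a PFR/batch, dC_T/dC_R = −r_T/(r_S+r_T) = −k₂/(k₂+k₁·C_R).
Integrating from C_{R0} to C_R: C_T = (0.125/2.52)·ln[(0.125+2.52·3.38)/(0.125+2.52·1.54)] = 0.04960·ln(8.643/4.001) = 0.03821 mol/dm³.
Then C_S = (C_{R0}−C_R) − C_T = 1.842 − 0.03821 = 1.804 mol/dm³.
Y_S = C_S/C_{R0} = 1.804/3.38 = 0.534.

0.534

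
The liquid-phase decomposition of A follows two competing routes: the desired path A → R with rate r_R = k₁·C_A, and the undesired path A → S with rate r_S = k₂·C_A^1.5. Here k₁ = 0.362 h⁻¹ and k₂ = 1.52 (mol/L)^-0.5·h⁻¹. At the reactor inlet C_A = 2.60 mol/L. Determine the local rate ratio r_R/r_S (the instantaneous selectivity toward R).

0.148

S_{R/S} = r_R/r_S = (k₁·C_A)/(k₂·C_A^1.5) = (k₁/k₂)·C_A^-0.5.
= (0.362×2.600) / (1.52×2.600^1.5) = 0.9412/6.372 = 0.148.
The undesired path is higher order in A, so low C_A (CSTR or dilute feed) favours R.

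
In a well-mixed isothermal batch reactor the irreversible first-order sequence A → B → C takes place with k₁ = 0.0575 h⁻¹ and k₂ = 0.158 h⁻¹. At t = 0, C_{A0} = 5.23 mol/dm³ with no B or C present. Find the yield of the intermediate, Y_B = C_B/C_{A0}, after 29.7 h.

0.0985

For first-order series with pure A initially, C_B(t) = k₁C_{A0}/(k₂−k₁)·(e^(−k₁t) − e^(−k₂t)).
e^(−k₁t) = e^(−0.0575×29.7) = e^(−1.708) = 0.1813; e^(−k₂t) = e^(−4.693) = 0.009163.
C_B = 0.0575×5.23/(0.158−0.0575) × (0.1813−0.009163) = 2.992×0.1721 = 0.5150 mol/dm³.
Y_B = C_B/C_{A0} = 0.5150/5.23 = 0.0985.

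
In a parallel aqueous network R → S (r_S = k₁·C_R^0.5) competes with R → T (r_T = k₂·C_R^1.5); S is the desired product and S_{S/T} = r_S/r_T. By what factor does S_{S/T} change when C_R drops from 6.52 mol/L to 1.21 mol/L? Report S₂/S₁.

S_{S/T} = (k₁/k₂)·C_R⁻¹, so S₂/S₁ = (C_{R,2}/C_{R,1})⁻¹.
= 6.52/1.21 = 5.39.
Selectivity toward S rises as C_R falls — low-concentration operation is favoured.

5.39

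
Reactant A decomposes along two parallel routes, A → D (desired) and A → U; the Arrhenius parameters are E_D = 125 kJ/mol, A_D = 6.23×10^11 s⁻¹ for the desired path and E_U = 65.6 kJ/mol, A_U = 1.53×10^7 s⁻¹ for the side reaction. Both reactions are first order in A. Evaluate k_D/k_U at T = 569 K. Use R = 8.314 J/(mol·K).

Since both paths have the same order in A, the concentration cancels and S_{D/U} = k_D/k_U = (A_D/A_U)·exp[(E_U−E_D)/(RT)].
(E_U−E_D)/(RT) = (65.6−125)×10³/(8.314×569) = -59400/4731 = -12.56.
k_D/k_U = (6.23×10^11/1.53×10^7)·exp(-12.56) = 40719 × 3.522×10^-6 = 0.143.

0.143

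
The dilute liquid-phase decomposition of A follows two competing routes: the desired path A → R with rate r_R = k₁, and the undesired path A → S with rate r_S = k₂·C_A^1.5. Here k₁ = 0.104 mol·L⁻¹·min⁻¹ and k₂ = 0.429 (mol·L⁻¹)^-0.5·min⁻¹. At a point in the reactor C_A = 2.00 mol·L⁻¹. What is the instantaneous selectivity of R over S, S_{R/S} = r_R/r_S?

0.0857

S_{R/S} = r_R/r_S = (k₁)/(k₂·C_A^1.5) = (k₁/k₂)·C_A^-1.5.
= (0.104) / (0.429×2.000^1.5) = 0.1040/1.213 = 0.0857.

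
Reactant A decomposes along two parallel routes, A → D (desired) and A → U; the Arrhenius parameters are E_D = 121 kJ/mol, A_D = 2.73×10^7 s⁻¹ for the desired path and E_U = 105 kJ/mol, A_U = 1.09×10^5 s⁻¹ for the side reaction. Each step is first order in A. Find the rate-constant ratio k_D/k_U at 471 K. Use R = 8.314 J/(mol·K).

With equal orders, S_{D/U} = k_D/k_U = (A_D/A_U)·exp[(E_U−E_D)/(RT)].
(E_U−E_D)/(RT) = (105−121)×10³/(8.314×471) = -16000/3916 = -4.086.
k_D/k_U = (2.73×10^7/1.09×10^5)·exp(-4.086) = 250.5 × 0.01681 = 4.21.

4.21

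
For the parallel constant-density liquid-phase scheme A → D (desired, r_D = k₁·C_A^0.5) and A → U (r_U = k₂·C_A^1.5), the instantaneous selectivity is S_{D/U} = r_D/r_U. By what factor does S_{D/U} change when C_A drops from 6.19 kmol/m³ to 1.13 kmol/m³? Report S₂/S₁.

5.48

S_{D/U} = (k₁/k₂)·C_A⁻¹, so S₂/S₁ = (C_{A,2}/C_{A,1})⁻¹.
= 6.19/1.13 = 5.48.
Selectivity toward D rises as C_A falls — low-concentration operation is favoured.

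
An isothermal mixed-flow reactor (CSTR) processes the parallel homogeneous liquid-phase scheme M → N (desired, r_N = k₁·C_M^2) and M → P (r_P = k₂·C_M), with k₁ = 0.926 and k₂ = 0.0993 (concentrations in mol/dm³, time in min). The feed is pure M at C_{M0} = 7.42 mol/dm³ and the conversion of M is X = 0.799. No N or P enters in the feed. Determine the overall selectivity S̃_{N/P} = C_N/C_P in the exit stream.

Exit C_M = C_{M0}(1−X) = 7.42×0.201 = 1.491 mol/dm³.
In a CSTR the entire volume is at exit conditions, so r_N = 0.926×1.491^2 = 2.060 and r_P = 0.0993×1.491 = 0.1481.
Overall selectivity = C_N/C_P = r_Nτ/(r_Pτ) = r_N/r_P = 13.9.

13.9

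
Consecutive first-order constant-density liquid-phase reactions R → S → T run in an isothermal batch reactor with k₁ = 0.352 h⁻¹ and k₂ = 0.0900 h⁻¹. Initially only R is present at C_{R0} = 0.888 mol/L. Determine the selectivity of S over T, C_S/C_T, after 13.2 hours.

0.668

The intermediate concentration in a first-order A→B→C sequence is C_S = k₁C_{R0}(e^(−k₁t) − e^(−k₂t))/(k₂−k₁).
e^(−k₁t) = e^(−0.352×13.2) = e^(−4.646) = 0.009596; e^(−k₂t) = e^(−1.188) = 0.3048.
C_S = 0.352×0.888/(0.0900−0.352) × (0.009596−0.3048) = (-1.193)×(-0.2952) = 0.3522 mol/L.
C_R = C_{R0}e^(−k₁t) = 0.008521 mol/L, so C_T = C_{R0}−C_R−C_S = 0.5273 mol/L; C_S/C_T = 0.668.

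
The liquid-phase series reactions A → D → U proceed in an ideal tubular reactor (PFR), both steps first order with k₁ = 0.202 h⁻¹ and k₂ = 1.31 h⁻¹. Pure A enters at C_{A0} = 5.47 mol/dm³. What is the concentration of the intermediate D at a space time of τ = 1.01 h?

0.548 mol/dm³

For first-order series with pure A initially, C_D(τ) = k₁C_{A0}/(k₂−k₁)·(e^(−k₁τ) − e^(−k₂τ)).
e^(−k₁τ) = e^(−0.202×1.01) = e^(−0.2040) = 0.8154; e^(−k₂τ) = e^(−1.323) = 0.2663.
C_D = 0.202×5.47/(1.31−0.202) × (0.8154−0.2663) = 0.9972×0.5491 = 0.5476 mol/dm³.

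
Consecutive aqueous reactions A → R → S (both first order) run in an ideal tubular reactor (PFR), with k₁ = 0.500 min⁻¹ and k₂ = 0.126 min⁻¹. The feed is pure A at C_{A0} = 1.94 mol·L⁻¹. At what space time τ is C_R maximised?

3.69 min

The intermediate peaks when r₁ = r₂, i.e. k₁e^(−k₁τ) = k₂e^(−k₂τ), giving τ_opt = ln(k₂/k₁)/(k₂−k₁).
= ln(0.126/0.500)/(0.126−0.500) = ln(0.2520)/-0.3740 = -1.378/-0.3740 = 3.69 min.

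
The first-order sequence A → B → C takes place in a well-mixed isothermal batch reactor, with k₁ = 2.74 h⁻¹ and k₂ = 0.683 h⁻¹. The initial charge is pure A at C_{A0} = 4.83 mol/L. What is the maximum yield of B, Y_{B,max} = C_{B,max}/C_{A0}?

For a first-order series the maximum intermediate yield is C_{B,max}/C_{A0} = (k₁/k₂)^[k₂/(k₂−k₁)].
= (2.74/0.683)^(0.683/(0.683−2.74)) = (4.012)^(-0.3320) = 0.6305.

0.630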